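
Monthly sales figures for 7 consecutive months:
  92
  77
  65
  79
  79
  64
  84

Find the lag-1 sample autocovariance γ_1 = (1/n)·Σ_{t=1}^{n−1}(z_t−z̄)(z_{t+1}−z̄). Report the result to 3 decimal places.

Mean z̄ = (92 + 77 + 65 + 79 + 79 + 64 + 84)/7 = 77.1429
Deviations: 14.8571, -0.1429, -12.1429, 1.8571, 1.8571, -13.1429, 6.8571
Σ_{t=1}^{6}(z_t−z̄)(z_{t+1}−z̄) = -134.0204
γ_1 = -134.0204 / 7 = -19.146

-19.146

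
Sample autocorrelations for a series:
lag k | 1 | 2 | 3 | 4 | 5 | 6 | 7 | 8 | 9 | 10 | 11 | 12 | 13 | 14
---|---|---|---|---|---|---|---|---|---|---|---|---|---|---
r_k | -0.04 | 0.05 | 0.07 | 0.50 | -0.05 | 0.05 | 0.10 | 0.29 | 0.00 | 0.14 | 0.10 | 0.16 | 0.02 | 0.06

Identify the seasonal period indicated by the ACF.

4

The largest autocorrelation is r_4 = 0.50, with weaker echoes at lags 8 (0.29) and 12 (0.16); the remaining lags stay at or below 0.14.
The dominant spike at lag 4 indicates a seasonal period of 4.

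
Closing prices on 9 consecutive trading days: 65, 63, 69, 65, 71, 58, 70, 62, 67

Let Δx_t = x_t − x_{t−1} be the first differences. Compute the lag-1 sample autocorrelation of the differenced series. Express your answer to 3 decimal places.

-0.871

First differences Δx: -2, 6, -4, 6, -13, 12, -8, 5
Mean of differences = 0.2500
Numerator Σ(Δx_t−Δx̄)(Δx_{t+1}−Δx̄) = -429.8125
Denominator Σ(Δx_t−Δx̄)² = 493.5000
r_1(Δx) = -429.8125 / 493.5000 = -0.871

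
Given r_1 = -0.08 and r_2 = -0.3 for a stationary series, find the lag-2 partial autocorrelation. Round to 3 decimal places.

-0.308

φ_{22} = (r_2 − r_1²) / (1 − r_1²)
r_1² = (-0.08)² = 0.0064
Numerator = -0.3 − 0.0064 = -0.3064; denominator = 1 − 0.0064 = 0.9936
φ_{22} = -0.3064 / 0.9936 = -0.308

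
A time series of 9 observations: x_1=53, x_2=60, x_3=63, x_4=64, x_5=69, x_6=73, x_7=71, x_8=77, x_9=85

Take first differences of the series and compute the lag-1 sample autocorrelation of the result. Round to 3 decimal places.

-0.092

First differences Δx: 7, 3, 1, 5, 4, -2, 6, 8
Mean of differences = 4.0000
Numerator Σ(Δx_t−Δx̄)(Δx_{t+1}−Δx̄) = -7.0000
Denominator Σ(Δx_t−Δx̄)² = 76.0000
r_1(Δx) = -7.0000 / 76.0000 = -0.092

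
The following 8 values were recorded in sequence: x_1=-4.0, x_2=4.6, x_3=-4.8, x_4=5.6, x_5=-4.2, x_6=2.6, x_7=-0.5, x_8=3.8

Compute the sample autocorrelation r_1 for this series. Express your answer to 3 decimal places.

-0.822

Mean x̄ = (-4.0 + 4.6 − 4.8 + 5.6 − 4.2 + 2.6 − 0.5 + 3.8)/8 = 0.3875
Deviations from mean: -4.3875, 4.2125, -5.1875, 5.2125, -4.5875, 2.2125, -0.8875, 3.4125
Σ(x_t−x̄)(x_{t+1}−x̄) = (-18.4823) + (-21.8523) + (-27.0398) + (-23.9123) + (-10.1498) + (-1.9636) + (-3.0286) = -106.4289
Denominator Σ(x_t−x̄)² = 129.4488
r_1 = -106.4289 / 129.4488 = -0.822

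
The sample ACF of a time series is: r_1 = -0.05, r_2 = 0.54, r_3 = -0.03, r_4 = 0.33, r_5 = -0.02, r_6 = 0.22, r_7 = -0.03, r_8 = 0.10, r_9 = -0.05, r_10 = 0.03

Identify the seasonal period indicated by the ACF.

The largest autocorrelation is r_2 = 0.54, with weaker echoes at lags 4 (0.33) and 6 (0.22); the remaining lags stay at or below 0.10.
The dominant spike at lag 2 indicates a seasonal period of 2.

2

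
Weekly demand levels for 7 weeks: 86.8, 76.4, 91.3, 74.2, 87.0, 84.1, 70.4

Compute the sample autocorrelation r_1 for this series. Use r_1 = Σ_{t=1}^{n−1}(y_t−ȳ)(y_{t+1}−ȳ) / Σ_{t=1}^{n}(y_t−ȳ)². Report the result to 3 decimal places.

-0.558

Mean ȳ = (86.8 + 76.4 + 91.3 + 74.2 + 87.0 + 84.1 + 70.4)/7 = 81.4571
Numerator Σ_{t=1}^{6}(y_t−ȳ)(y_{t+1}−ȳ) = -203.0261
Denominator Σ(y_t−ȳ)² = 363.6371
r_1 = -203.0261 / 363.6371 = -0.558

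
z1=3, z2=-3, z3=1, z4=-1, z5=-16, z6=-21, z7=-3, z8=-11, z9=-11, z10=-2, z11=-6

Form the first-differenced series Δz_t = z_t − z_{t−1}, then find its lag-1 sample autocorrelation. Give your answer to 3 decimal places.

First differences Δz: -6, 4, -2, -15, -5, 18, -8, 0, 9, -4
Mean of differences = -0.9000
Numerator Σ(Δz_t−Δz̄)(Δz_{t+1}−Δz̄) = -196.9100
Denominator Σ(Δz_t−Δz̄)² = 782.9000
r_1(Δz) = -196.9100 / 782.9000 = -0.252

-0.252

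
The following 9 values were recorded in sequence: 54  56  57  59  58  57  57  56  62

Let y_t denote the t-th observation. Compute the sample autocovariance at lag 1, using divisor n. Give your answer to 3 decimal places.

-0.049

Mean ȳ = (54 + 56 + 57 + 59 + 58 + 57 + 57 + 56 + 62)/9 = 57.3333
Σ_{t=1}^{8}(y_t−ȳ)(y_{t+1}−ȳ) = -0.4444
γ_1 = -0.4444 / 9 = -0.049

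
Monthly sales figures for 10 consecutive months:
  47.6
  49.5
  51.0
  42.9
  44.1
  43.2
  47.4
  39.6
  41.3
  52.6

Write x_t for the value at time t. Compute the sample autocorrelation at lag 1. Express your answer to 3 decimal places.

Mean x̄ = (47.6 + 49.5 + 51.0 + 42.9 + 44.1 + 43.2 + 47.4 + 39.6 + 41.3 + 52.6)/10 = 45.9200
Numerator Σ_{t=1}^{9}(x_t−x̄)(x_{t+1}−x̄) = 4.2636
Denominator Σ(x_t−x̄)² = 169.3760
r_1 = 4.2636 / 169.3760 = 0.025

0.025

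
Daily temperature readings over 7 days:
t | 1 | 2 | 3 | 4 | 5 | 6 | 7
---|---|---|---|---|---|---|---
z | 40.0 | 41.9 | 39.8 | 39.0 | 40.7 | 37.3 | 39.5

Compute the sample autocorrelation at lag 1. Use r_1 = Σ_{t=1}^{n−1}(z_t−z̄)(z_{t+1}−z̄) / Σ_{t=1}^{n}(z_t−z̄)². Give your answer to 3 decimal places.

Mean z̄ = (40.0 + 41.9 + 39.8 + 39.0 + 40.7 + 37.3 + 39.5)/7 = 39.7429
Deviations from mean: 0.2571, 2.1571, 0.0571, -0.7429, 0.9571, -2.4429, -0.2429
Σ(z_t−z̄)(z_{t+1}−z̄) = (0.5547) + (0.1233) + (-0.0424) + (-0.7110) + (-2.3382) + (0.5933) = -1.8204
Denominator Σ(z_t−z̄)² = 12.2171
r_1 = -1.8204 / 12.2171 = -0.149

-0.149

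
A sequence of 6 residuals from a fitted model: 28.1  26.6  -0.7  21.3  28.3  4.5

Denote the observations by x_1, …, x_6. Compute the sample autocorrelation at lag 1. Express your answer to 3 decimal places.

-0.292

Mean x̄ = (28.1 + 26.6 − 0.7 + 21.3 + 28.3 + 4.5)/6 = 18.0167
Deviations from mean: 10.0833, 8.5833, -18.7167, 3.2833, 10.2833, -13.5167
Σ(x_t−x̄)(x_{t+1}−x̄) = (86.5486) + (-160.6514) + (-61.4531) + (33.7636) + (-138.9964) = -240.7886
Denominator Σ(x_t−x̄)² = 824.8883
r_1 = -240.7886 / 824.8883 = -0.292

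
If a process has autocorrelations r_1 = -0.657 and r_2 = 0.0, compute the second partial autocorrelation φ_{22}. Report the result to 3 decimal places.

φ_{22} = (r_2 − r_1²) / (1 − r_1²)
r_1² = (-0.657)² = 0.431649
Numerator = 0.0 − 0.4316 = -0.4316; denominator = 1 − 0.4316 = 0.5684
φ_{22} = -0.4316 / 0.5684 = -0.759

-0.759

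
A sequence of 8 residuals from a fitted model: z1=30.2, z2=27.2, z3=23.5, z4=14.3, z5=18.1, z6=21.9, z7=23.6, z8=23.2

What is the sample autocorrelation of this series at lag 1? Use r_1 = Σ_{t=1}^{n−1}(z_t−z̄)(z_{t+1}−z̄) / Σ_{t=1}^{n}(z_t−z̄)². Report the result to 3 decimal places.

Mean z̄ = (30.2 + 27.2 + 23.5 + 14.3 + 18.1 + 21.9 + 23.6 + 23.2)/8 = 22.7500
Deviations from mean: 7.4500, 4.4500, 0.7500, -8.4500, -4.6500, -0.8500, 0.8500, 0.4500
Σ(z_t−z̄)(z_{t+1}−z̄) = (33.1525) + (3.3375) + (-6.3375) + (39.2925) + (3.9525) + (-0.7225) + (0.3825) = 73.0575
Denominator Σ(z_t−z̄)² = 170.5400
r_1 = 73.0575 / 170.5400 = 0.428

0.428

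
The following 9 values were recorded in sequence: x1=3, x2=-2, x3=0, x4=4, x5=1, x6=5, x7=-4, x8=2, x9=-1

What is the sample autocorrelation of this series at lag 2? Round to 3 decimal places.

Mean x̄ = (3 − 2 + 0 + 4 + 1 + 5 − 4 + 2 − 1)/9 = 0.8889
Numerator Σ_{t=1}^{7}(x_t−x̄)(x_{t+2}−x̄) = 15.0864
Denominator Σ(x_t−x̄)² = 68.8889
r_2 = 15.0864 / 68.8889 = 0.219

0.219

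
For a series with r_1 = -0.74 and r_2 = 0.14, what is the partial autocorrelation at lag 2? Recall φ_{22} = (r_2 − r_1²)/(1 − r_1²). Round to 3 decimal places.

φ_{22} = (r_2 − r_1²) / (1 − r_1²)
r_1² = (-0.74)² = 0.5476
Numerator = 0.14 − 0.5476 = -0.4076; denominator = 1 − 0.5476 = 0.4524
φ_{22} = -0.4076 / 0.4524 = -0.901

-0.901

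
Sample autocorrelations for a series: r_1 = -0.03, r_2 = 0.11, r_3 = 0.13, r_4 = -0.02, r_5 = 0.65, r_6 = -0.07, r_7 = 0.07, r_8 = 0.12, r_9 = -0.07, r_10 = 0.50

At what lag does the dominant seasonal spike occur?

5

The largest autocorrelation is r_5 = 0.65, with a weaker echo at lag 10 (0.50); the remaining lags stay at or below 0.13.
The dominant spike at lag 5 indicates a seasonal period of 5.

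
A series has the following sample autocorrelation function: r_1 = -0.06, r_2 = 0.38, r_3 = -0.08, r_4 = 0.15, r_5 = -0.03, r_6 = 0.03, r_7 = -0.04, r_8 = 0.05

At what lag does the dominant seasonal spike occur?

2

The largest autocorrelation is r_2 = 0.38, with a weaker echo at lag 4 (0.15); the remaining lags stay at or below 0.05.
The dominant spike at lag 2 indicates a seasonal period of 2.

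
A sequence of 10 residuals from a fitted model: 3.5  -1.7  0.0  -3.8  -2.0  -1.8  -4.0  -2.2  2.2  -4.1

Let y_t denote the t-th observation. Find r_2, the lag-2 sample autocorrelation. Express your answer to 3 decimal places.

Mean ȳ = (3.5 − 1.7 + 0.0 − 3.8 − 2.0 − 1.8 − 4.0 − 2.2 + 2.2 − 4.1)/10 = -1.3900
Numerator Σ_{t=1}^{8}(y_t−ȳ)(y_{t+2}−ȳ) = 2.4338
Denominator Σ(y_t−ȳ)² = 59.9890
r_2 = 2.4338 / 59.9890 = 0.041

0.041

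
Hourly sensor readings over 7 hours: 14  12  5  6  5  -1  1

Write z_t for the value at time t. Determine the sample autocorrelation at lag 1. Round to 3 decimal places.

Mean z̄ = (14 + 12 + 5 + 6 + 5 − 1 + 1)/7 = 6.0000
Deviations from mean: 8.0000, 6.0000, -1.0000, 0.0000, -1.0000, -7.0000, -5.0000
Σ(z_t−z̄)(z_{t+1}−z̄) = (48.0000) + (-6.0000) + (0.0000) + (0.0000) + (7.0000) + (35.0000) = 84.0000
Denominator Σ(z_t−z̄)² = 176.0000
r_1 = 84.0000 / 176.0000 = 0.477

0.477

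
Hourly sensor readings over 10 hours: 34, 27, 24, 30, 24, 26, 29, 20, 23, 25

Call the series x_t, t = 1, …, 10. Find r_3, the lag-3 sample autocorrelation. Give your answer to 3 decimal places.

Mean x̄ = (34 + 27 + 24 + 30 + 24 + 26 + 29 + 20 + 23 + 25)/10 = 26.2000
Numerator Σ_{t=1}^{7}(x_t−x̄)(x_{t+3}−x̄) = 49.8800
Denominator Σ(x_t−x̄)² = 143.6000
r_3 = 49.8800 / 143.6000 = 0.347

0.347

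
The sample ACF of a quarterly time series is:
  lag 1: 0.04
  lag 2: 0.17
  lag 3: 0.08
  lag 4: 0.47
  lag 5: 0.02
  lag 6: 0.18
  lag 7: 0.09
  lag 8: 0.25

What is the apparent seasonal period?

4

The largest autocorrelation is r_4 = 0.47, with a weaker echo at lag 8 (0.25); the remaining lags stay at or below 0.18.
The dominant spike at lag 4 indicates a seasonal period of 4.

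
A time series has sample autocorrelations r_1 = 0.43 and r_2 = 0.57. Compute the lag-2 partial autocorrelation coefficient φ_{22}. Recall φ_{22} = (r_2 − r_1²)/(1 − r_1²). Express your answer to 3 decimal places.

φ_{22} = (r_2 − r_1²) / (1 − r_1²)
r_1² = (0.43)² = 0.1849
Numerator = 0.57 − 0.1849 = 0.3851; denominator = 1 − 0.1849 = 0.8151
φ_{22} = 0.3851 / 0.8151 = 0.472

0.472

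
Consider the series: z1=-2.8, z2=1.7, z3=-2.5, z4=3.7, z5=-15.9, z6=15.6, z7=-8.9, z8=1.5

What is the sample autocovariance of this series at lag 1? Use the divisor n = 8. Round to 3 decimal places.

Mean z̄ = (-2.8 + 1.7 − 2.5 + 3.7 − 15.9 + 15.6 − 8.9 + 1.5)/8 = -0.9500
Σ_{t=1}^{7}(z_t−z̄)(z_{t+1}−z̄) = -484.2075
γ_1 = -484.2075 / 8 = -60.526

-60.526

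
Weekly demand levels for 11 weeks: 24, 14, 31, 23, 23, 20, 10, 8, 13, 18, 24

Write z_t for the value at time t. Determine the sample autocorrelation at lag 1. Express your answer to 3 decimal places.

Mean z̄ = (24 + 14 + 31 + 23 + 23 + 20 + 10 + 8 + 13 + 18 + 24)/11 = 18.9091
Numerator Σ_{t=1}^{10}(z_t−z̄)(z_{t+1}−z̄) = 138.9917
Denominator Σ(z_t−z̄)² = 490.9091
r_1 = 138.9917 / 490.9091 = 0.283

0.283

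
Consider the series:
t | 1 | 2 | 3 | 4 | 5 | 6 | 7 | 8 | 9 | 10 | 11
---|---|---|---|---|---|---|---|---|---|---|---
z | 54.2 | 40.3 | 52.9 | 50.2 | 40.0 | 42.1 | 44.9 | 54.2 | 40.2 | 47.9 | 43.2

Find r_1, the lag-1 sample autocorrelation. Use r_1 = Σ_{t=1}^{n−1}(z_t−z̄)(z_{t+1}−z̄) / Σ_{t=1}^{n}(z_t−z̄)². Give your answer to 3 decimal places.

Mean z̄ = (54.2 + 40.3 + 52.9 + 50.2 + 40.0 + 42.1 + 44.9 + 54.2 + 40.2 + 47.9 + 43.2)/11 = 46.3727
Numerator Σ_{t=1}^{10}(z_t−z̄)(z_{t+1}−z̄) = -127.1744
Denominator Σ(z_t−z̄)² = 328.2018
r_1 = -127.1744 / 328.2018 = -0.387

-0.387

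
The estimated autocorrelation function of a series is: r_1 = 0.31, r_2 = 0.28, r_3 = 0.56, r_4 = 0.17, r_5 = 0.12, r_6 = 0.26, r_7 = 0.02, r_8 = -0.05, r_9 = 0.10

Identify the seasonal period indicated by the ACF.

3

The largest autocorrelation is r_3 = 0.56; the remaining lags stay at or below 0.31. The elevated value at lag 1 (0.31), dropping to 0.28 at lag 2, reflects decaying short-term dependence rather than seasonality.
The dominant spike at lag 3 indicates a seasonal period of 3.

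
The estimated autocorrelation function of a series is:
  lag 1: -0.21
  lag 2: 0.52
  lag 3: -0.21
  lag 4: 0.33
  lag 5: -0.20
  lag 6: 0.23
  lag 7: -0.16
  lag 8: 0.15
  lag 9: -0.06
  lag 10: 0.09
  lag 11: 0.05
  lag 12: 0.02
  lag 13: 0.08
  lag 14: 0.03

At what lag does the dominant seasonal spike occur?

2

The largest autocorrelation is r_2 = 0.52, with weaker echoes at lags 4 (0.33), 6 (0.23) and 8 (0.15); the remaining lags stay at or below 0.09.
The dominant spike at lag 2 indicates a seasonal period of 2.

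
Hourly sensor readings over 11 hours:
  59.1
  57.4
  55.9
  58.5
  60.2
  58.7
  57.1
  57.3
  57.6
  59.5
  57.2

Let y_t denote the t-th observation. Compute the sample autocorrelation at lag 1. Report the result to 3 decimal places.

0.041

Mean ȳ = (59.1 + 57.4 + 55.9 + 58.5 + 60.2 + 58.7 + 57.1 + 57.3 + 57.6 + 59.5 + 57.2)/11 = 58.0455
Numerator Σ_{t=1}^{10}(y_t−ȳ)(y_{t+1}−ȳ) = 0.6588
Denominator Σ(y_t−ȳ)² = 15.8873
r_1 = 0.6588 / 15.8873 = 0.041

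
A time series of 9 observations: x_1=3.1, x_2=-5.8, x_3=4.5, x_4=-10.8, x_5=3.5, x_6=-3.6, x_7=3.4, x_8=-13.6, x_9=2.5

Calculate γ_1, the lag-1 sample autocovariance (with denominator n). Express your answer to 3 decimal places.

-31.206

Mean x̄ = (3.1 − 5.8 + 4.5 − 10.8 + 3.5 − 3.6 + 3.4 − 13.6 + 2.5)/9 = -1.8667
Σ_{t=1}^{8}(x_t−x̄)(x_{t+1}−x̄) = -280.8578
γ_1 = -280.8578 / 9 = -31.206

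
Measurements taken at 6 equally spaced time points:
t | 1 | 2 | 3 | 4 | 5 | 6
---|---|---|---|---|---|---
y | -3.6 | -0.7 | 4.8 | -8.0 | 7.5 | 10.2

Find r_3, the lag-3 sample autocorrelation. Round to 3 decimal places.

0.262

Mean ȳ = (-3.6 − 0.7 + 4.8 − 8.0 + 7.5 + 10.2)/6 = 1.7000
Deviations from mean: -5.3000, -2.4000, 3.1000, -9.7000, 5.8000, 8.5000
Σ(y_t−ȳ)(y_{t+3}−ȳ) = (51.4100) + (-13.9200) + (26.3500) = 63.8400
Denominator Σ(y_t−ȳ)² = 243.4400
r_3 = 63.8400 / 243.4400 = 0.262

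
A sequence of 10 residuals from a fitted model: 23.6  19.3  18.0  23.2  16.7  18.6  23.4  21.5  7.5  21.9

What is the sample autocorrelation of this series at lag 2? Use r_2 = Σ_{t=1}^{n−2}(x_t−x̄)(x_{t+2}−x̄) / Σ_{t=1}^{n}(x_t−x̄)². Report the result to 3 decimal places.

-0.286

Mean x̄ = (23.6 + 19.3 + 18.0 + 23.2 + 16.7 + 18.6 + 23.4 + 21.5 + 7.5 + 21.9)/10 = 19.3700
Numerator Σ_{t=1}^{8}(x_t−x̄)(x_{t+2}−x̄) = -60.2018
Denominator Σ(x_t−x̄)² = 210.2410
r_2 = -60.2018 / 210.2410 = -0.286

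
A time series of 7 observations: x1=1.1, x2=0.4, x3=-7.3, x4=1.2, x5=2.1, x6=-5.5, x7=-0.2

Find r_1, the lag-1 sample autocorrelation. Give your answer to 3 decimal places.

-0.384

Mean x̄ = (1.1 + 0.4 − 7.3 + 1.2 + 2.1 − 5.5 − 0.2)/7 = -1.1714
Numerator Σ_{t=1}^{6}(x_t−x̄)(x_{t+1}−x̄) = -31.2022
Denominator Σ(x_t−x̄)² = 81.1943
r_1 = -31.2022 / 81.1943 = -0.384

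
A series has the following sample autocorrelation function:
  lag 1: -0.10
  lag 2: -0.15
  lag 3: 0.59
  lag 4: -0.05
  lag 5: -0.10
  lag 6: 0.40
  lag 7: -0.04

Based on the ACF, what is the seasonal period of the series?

3

The largest autocorrelation is r_3 = 0.59, with a weaker echo at lag 6 (0.40); the remaining lags stay at or below -0.04.
The dominant spike at lag 3 indicates a seasonal period of 3.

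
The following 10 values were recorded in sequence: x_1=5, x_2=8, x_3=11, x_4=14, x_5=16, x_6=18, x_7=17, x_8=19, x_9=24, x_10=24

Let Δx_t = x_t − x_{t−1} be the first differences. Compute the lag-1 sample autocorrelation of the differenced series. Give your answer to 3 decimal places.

-0.170

First differences Δx: 3, 3, 3, 2, 2, -1, 2, 5, 0
Mean of differences = 2.1111
Numerator Σ(Δx_t−Δx̄)(Δx_{t+1}−Δx̄) = -4.2346
Denominator Σ(Δx_t−Δx̄)² = 24.8889
r_1(Δx) = -4.2346 / 24.8889 = -0.170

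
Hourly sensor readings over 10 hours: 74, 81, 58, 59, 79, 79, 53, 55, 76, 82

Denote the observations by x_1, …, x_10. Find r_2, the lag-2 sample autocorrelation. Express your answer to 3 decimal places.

Mean x̄ = (74 + 81 + 58 + 59 + 79 + 79 + 53 + 55 + 76 + 82)/10 = 69.6000
Numerator Σ_{t=1}^{8}(x_t−x̄)(x_{t+2}−x̄) = -961.1200
Denominator Σ(x_t−x̄)² = 1256.4000
r_2 = -961.1200 / 1256.4000 = -0.765

-0.765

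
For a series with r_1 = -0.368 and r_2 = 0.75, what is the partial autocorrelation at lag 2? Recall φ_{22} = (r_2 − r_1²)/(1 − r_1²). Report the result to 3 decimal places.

0.711

φ_{22} = (r_2 − r_1²) / (1 − r_1²)
r_1² = (-0.368)² = 0.135424
Numerator = 0.75 − 0.1354 = 0.6146; denominator = 1 − 0.1354 = 0.8646
φ_{22} = 0.6146 / 0.8646 = 0.711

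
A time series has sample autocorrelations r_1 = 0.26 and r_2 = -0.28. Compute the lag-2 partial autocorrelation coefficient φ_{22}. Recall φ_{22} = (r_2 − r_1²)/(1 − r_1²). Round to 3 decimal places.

-0.373

φ_{22} = (r_2 − r_1²) / (1 − r_1²)
r_1² = (0.26)² = 0.0676
Numerator = -0.28 − 0.0676 = -0.3476; denominator = 1 − 0.0676 = 0.9324
φ_{22} = -0.3476 / 0.9324 = -0.373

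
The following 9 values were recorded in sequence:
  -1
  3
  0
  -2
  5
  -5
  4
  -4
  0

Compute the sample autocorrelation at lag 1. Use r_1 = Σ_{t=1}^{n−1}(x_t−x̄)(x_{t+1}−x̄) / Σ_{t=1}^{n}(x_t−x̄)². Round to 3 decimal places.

Mean x̄ = (-1 + 3 + 0 − 2 + 5 − 5 + 4 − 4 + 0)/9 = 0.0000
Numerator Σ_{t=1}^{8}(x_t−x̄)(x_{t+1}−x̄) = -74.0000
Denominator Σ(x_t−x̄)² = 96.0000
r_1 = -74.0000 / 96.0000 = -0.771

-0.771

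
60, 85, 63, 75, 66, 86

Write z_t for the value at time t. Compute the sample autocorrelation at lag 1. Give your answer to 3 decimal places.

Mean z̄ = (60 + 85 + 63 + 75 + 66 + 86)/6 = 72.5000
Deviations from mean: -12.5000, 12.5000, -9.5000, 2.5000, -6.5000, 13.5000
Numerator Σ_{t=1}^{5}(z_t−z̄)(z_{t+1}−z̄) = -402.7500
Denominator Σ(z_t−z̄)² = 633.5000
r_1 = -402.7500 / 633.5000 = -0.636

-0.636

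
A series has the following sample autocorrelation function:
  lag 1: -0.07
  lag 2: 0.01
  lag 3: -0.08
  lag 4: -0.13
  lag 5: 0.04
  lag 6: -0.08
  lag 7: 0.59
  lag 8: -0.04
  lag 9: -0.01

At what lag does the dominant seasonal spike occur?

7

The largest autocorrelation is r_7 = 0.59; the remaining lags stay at or below 0.04.
The dominant spike at lag 7 indicates a seasonal period of 7.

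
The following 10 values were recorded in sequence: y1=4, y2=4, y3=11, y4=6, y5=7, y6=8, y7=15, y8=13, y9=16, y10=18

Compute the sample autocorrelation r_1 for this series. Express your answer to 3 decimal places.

0.488

Mean ȳ = (4 + 4 + 11 + 6 + 7 + 8 + 15 + 13 + 16 + 18)/10 = 10.2000
Numerator Σ_{t=1}^{9}(y_t−ȳ)(y_{t+1}−ȳ) = 114.9600
Denominator Σ(y_t−ȳ)² = 235.6000
r_1 = 114.9600 / 235.6000 = 0.488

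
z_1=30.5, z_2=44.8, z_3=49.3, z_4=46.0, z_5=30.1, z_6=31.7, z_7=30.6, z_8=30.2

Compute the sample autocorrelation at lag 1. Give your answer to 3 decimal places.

Mean z̄ = (30.5 + 44.8 + 49.3 + 46.0 + 30.1 + 31.7 + 30.6 + 30.2)/8 = 36.6500
Deviations from mean: -6.1500, 8.1500, 12.6500, 9.3500, -6.5500, -4.9500, -6.0500, -6.4500
Numerator Σ_{t=1}^{7}(z_t−z̄)(z_{t+1}−z̄) = 211.4025
Denominator Σ(z_t−z̄)² = 497.3000
r_1 = 211.4025 / 497.3000 = 0.425

0.425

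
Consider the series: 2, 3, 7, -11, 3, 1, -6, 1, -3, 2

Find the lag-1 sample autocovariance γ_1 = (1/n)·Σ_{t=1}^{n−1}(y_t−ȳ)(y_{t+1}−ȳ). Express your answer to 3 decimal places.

-10.151

Mean ȳ = (2 + 3 + 7 − 11 + 3 + 1 − 6 + 1 − 3 + 2)/10 = -0.1000
Σ_{t=1}^{9}(y_t−ȳ)(y_{t+1}−ȳ) = -101.5100
γ_1 = -101.5100 / 10 = -10.151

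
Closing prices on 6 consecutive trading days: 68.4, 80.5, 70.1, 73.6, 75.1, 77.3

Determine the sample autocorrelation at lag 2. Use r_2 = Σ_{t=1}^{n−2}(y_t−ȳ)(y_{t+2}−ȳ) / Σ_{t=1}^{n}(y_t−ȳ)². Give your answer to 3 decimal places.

Mean ȳ = (68.4 + 80.5 + 70.1 + 73.6 + 75.1 + 77.3)/6 = 74.1667
Σ(y_t−ȳ)(y_{t+2}−ȳ) = (23.4511) + (-3.5889) + (-3.7956) + (-1.7756) = 14.2911
Denominator Σ(y_t−ȳ)² = 100.9133
r_2 = 14.2911 / 100.9133 = 0.142

0.142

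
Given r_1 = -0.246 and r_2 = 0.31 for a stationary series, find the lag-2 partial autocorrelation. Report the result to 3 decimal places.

φ_{22} = (r_2 − r_1²) / (1 − r_1²)
r_1² = (-0.246)² = 0.060516
Numerator = 0.31 − 0.0605 = 0.2495; denominator = 1 − 0.0605 = 0.9395
φ_{22} = 0.2495 / 0.9395 = 0.266

0.266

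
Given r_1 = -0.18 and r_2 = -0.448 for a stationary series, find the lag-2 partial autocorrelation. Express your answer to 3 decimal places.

φ_{22} = (r_2 − r_1²) / (1 − r_1²)
r_1² = (-0.18)² = 0.0324
Numerator = -0.448 − 0.0324 = -0.4804; denominator = 1 − 0.0324 = 0.9676
φ_{22} = -0.4804 / 0.9676 = -0.496

-0.496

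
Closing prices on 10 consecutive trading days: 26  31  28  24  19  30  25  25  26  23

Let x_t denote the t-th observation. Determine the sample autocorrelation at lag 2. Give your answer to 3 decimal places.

Mean x̄ = (26 + 31 + 28 + 24 + 19 + 30 + 25 + 25 + 26 + 23)/10 = 25.7000
Numerator Σ_{t=1}^{8}(x_t−x̄)(x_{t+2}−x̄) = -27.6800
Denominator Σ(x_t−x̄)² = 108.1000
r_2 = -27.6800 / 108.1000 = -0.256

-0.256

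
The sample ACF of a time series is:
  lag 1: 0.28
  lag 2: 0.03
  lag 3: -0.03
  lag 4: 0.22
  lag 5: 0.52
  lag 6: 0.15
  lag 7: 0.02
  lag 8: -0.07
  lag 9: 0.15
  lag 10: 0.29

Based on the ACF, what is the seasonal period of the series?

5

The largest autocorrelation is r_5 = 0.52, with a weaker echo at lag 10 (0.29); the remaining lags stay at or below 0.28. The elevated value at lag 1 (0.28), dropping to 0.03 at lag 2, reflects decaying short-term dependence rather than seasonality.
The dominant spike at lag 5 indicates a seasonal period of 5.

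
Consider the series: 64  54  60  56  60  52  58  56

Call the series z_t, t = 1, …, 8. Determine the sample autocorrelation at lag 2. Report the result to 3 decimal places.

0.446

Mean z̄ = (64 + 54 + 60 + 56 + 60 + 52 + 58 + 56)/8 = 57.5000
Deviations from mean: 6.5000, -3.5000, 2.5000, -1.5000, 2.5000, -5.5000, 0.5000, -1.5000
Numerator Σ_{t=1}^{6}(z_t−z̄)(z_{t+2}−z̄) = 45.5000
Denominator Σ(z_t−z̄)² = 102.0000
r_2 = 45.5000 / 102.0000 = 0.446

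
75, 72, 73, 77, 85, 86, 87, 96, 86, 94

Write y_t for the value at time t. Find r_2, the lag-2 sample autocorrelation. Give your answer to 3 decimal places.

0.477

Mean ȳ = (75 + 72 + 73 + 77 + 85 + 86 + 87 + 96 + 86 + 94)/10 = 83.1000
Numerator Σ_{t=1}^{8}(y_t−ȳ)(y_{t+2}−ȳ) = 309.3800
Denominator Σ(y_t−ȳ)² = 648.9000
r_2 = 309.3800 / 648.9000 = 0.477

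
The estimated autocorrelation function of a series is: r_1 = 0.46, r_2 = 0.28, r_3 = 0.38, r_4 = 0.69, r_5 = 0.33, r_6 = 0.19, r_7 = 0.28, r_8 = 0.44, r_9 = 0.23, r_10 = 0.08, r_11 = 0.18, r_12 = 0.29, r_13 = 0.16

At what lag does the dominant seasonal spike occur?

The largest autocorrelation is r_4 = 0.69; the remaining lags stay at or below 0.46. The elevated value at lag 1 (0.46), dropping to 0.28 at lag 2, reflects decaying short-term dependence rather than seasonality.
The dominant spike at lag 4 indicates a seasonal period of 4.

4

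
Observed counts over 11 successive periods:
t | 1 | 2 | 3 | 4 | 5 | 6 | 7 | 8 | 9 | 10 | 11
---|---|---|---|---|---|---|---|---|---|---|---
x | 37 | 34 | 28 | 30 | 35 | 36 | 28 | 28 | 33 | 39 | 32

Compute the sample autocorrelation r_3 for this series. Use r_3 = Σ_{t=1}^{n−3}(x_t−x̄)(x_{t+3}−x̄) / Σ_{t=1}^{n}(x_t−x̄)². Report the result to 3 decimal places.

-0.316

Mean x̄ = (37 + 34 + 28 + 30 + 35 + 36 + 28 + 28 + 33 + 39 + 32)/11 = 32.7273
Numerator Σ_{t=1}^{8}(x_t−x̄)(x_{t+3}−x̄) = -47.4050
Denominator Σ(x_t−x̄)² = 150.1818
r_3 = -47.4050 / 150.1818 = -0.316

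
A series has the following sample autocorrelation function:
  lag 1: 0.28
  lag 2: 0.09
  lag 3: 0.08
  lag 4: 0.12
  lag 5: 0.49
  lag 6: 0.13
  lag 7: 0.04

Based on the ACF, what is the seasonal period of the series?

The largest autocorrelation is r_5 = 0.49; the remaining lags stay at or below 0.28. The elevated value at lag 1 (0.28), dropping to 0.09 at lag 2, reflects decaying short-term dependence rather than seasonality.
The dominant spike at lag 5 indicates a seasonal period of 5.

5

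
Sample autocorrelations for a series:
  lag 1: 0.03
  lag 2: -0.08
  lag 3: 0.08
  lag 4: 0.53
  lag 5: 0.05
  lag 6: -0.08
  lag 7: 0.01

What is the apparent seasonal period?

4

The largest autocorrelation is r_4 = 0.53; the remaining lags stay at or below 0.08.
The dominant spike at lag 4 indicates a seasonal period of 4.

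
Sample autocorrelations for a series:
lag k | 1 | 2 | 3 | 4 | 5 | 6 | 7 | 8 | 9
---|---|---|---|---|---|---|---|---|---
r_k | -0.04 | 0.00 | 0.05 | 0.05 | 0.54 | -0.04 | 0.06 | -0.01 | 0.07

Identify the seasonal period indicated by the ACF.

5

The largest autocorrelation is r_5 = 0.54; the remaining lags stay at or below 0.07.
The dominant spike at lag 5 indicates a seasonal period of 5.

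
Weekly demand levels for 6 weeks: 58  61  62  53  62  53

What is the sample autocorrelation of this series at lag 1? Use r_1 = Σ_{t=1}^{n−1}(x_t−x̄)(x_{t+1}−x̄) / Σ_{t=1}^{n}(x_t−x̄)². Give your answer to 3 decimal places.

-0.540

Mean x̄ = (58 + 61 + 62 + 53 + 62 + 53)/6 = 58.1667
Σ(x_t−x̄)(x_{t+1}−x̄) = (-0.4722) + (10.8611) + (-19.8056) + (-19.8056) + (-19.8056) = -49.0278
Denominator Σ(x_t−x̄)² = 90.8333
r_1 = -49.0278 / 90.8333 = -0.540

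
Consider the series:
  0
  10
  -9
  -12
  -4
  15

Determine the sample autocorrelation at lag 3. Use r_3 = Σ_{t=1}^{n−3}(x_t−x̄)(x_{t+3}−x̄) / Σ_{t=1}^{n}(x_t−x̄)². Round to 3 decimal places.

-0.309

Mean x̄ = (0 + 10 − 9 − 12 − 4 + 15)/6 = 0.0000
Deviations from mean: 0.0000, 10.0000, -9.0000, -12.0000, -4.0000, 15.0000
Numerator Σ_{t=1}^{3}(x_t−x̄)(x_{t+3}−x̄) = -175.0000
Denominator Σ(x_t−x̄)² = 566.0000
r_3 = -175.0000 / 566.0000 = -0.309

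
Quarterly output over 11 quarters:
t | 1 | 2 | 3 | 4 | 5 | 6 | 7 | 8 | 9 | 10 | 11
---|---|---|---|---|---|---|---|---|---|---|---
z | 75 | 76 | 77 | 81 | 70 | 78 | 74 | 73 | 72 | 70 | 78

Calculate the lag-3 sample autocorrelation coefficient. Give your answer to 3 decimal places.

Mean z̄ = (75 + 76 + 77 + 81 + 70 + 78 + 74 + 73 + 72 + 70 + 78)/11 = 74.9091
Numerator Σ_{t=1}^{8}(z_t−z̄)(z_{t+3}−z̄) = -4.9339
Denominator Σ(z_t−z̄)² = 122.9091
r_3 = -4.9339 / 122.9091 = -0.040

-0.040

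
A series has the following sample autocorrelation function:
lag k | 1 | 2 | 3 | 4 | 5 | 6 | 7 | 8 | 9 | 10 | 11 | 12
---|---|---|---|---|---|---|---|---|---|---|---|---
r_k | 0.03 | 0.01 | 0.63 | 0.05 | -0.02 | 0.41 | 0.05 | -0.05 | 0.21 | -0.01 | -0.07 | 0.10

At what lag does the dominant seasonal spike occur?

3

The largest autocorrelation is r_3 = 0.63, with weaker echoes at lags 6 (0.41) and 9 (0.21); the remaining lags stay at or below 0.10.
The dominant spike at lag 3 indicates a seasonal period of 3.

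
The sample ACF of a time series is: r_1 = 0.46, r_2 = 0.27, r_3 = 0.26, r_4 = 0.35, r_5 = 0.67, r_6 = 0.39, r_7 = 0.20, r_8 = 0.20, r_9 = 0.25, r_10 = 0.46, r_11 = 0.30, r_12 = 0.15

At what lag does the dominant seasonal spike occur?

5

The largest autocorrelation is r_5 = 0.67; the remaining lags stay at or below 0.46. The elevated value at lag 1 (0.46), dropping to 0.27 at lag 2, reflects decaying short-term dependence rather than seasonality.
The dominant spike at lag 5 indicates a seasonal period of 5.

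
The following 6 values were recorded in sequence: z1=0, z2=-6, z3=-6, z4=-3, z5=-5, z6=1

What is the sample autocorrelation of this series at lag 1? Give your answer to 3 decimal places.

Mean z̄ = (0 − 6 − 6 − 3 − 5 + 1)/6 = -3.1667
Deviations from mean: 3.1667, -2.8333, -2.8333, 0.1667, -1.8333, 4.1667
Σ(z_t−z̄)(z_{t+1}−z̄) = (-8.9722) + (8.0278) + (-0.4722) + (-0.3056) + (-7.6389) = -9.3611
Denominator Σ(z_t−z̄)² = 46.8333
r_1 = -9.3611 / 46.8333 = -0.200

-0.200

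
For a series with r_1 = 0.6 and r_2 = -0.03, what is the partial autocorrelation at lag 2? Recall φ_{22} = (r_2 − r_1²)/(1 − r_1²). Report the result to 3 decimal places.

-0.609

φ_{22} = (r_2 − r_1²) / (1 − r_1²)
r_1² = (0.6)² = 0.36
Numerator = -0.03 − 0.3600 = -0.3900; denominator = 1 − 0.3600 = 0.6400
φ_{22} = -0.3900 / 0.6400 = -0.609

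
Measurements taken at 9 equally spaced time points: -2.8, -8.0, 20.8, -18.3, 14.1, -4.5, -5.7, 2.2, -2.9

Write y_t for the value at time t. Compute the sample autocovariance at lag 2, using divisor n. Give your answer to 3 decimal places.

43.670

Mean ȳ = (-2.8 − 8.0 + 20.8 − 18.3 + 14.1 − 4.5 − 5.7 + 2.2 − 2.9)/9 = -0.5667
Σ_{t=1}^{7}(y_t−ȳ)(y_{t+2}−ȳ) = 393.0344
γ_2 = 393.0344 / 9 = 43.670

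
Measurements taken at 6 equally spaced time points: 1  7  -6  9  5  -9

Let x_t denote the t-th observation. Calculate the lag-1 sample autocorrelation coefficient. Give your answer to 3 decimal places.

-0.407

Mean x̄ = (1 + 7 − 6 + 9 + 5 − 9)/6 = 1.1667
Numerator Σ_{t=1}^{5}(x_t−x̄)(x_{t+1}−x̄) = -107.8611
Denominator Σ(x_t−x̄)² = 264.8333
r_1 = -107.8611 / 264.8333 = -0.407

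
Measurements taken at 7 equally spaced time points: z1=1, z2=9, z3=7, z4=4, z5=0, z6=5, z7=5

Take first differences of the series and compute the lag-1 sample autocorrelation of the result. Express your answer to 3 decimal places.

First differences Δz: 8, -2, -3, -4, 5, 0
Mean of differences = 0.6667
Numerator Σ(Δz_t−Δz̄)(Δz_{t+1}−Δz̄) = -15.7778
Denominator Σ(Δz_t−Δz̄)² = 115.3333
r_1(Δz) = -15.7778 / 115.3333 = -0.137

-0.137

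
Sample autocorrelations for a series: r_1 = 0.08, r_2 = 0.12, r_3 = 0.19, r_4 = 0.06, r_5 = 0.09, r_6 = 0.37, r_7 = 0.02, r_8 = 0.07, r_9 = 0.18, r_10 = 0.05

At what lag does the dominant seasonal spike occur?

6

The largest autocorrelation is r_6 = 0.37; the remaining lags stay at or below 0.19.
The dominant spike at lag 6 indicates a seasonal period of 6.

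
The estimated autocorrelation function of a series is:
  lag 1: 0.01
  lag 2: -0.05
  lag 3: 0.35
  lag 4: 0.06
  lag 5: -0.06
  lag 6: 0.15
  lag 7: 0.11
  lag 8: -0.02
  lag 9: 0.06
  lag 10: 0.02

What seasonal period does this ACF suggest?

The largest autocorrelation is r_3 = 0.35, with a weaker echo at lag 6 (0.15); the remaining lags stay at or below 0.11.
The dominant spike at lag 3 indicates a seasonal period of 3.

3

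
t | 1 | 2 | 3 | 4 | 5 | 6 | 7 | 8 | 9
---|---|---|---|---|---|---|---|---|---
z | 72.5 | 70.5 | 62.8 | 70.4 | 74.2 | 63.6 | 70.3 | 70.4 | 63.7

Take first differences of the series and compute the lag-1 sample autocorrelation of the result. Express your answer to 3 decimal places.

First differences Δz: -2.0, -7.7, 7.6, 3.8, -10.6, 6.7, 0.1, -6.7
Mean of differences = -1.1000
Numerator Σ(Δz_t−Δz̄)(Δz_{t+1}−Δz̄) = -126.8600
Denominator Σ(Δz_t−Δz̄)² = 327.9600
r_1(Δz) = -126.8600 / 327.9600 = -0.387

-0.387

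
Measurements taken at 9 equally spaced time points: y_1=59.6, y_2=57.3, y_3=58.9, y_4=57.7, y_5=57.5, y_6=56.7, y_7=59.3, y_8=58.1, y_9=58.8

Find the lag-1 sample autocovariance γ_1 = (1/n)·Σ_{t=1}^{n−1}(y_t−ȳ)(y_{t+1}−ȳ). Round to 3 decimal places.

-0.293

Mean ȳ = (59.6 + 57.3 + 58.9 + 57.7 + 57.5 + 56.7 + 59.3 + 58.1 + 58.8)/9 = 58.2111
Σ_{t=1}^{8}(y_t−ȳ)(y_{t+1}−ȳ) = -2.6390
γ_1 = -2.6390 / 9 = -0.293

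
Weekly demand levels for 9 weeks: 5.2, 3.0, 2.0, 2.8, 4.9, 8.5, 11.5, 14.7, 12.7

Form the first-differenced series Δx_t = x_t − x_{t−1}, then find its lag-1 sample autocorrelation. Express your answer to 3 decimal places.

0.319

First differences Δx: -2.2, -1.0, 0.8, 2.1, 3.6, 3.0, 3.2, -2.0
Mean of differences = 0.9375
Numerator Σ(Δx_t−Δx̄)(Δx_{t+1}−Δx̄) = 12.7923
Denominator Σ(Δx_t−Δx̄)² = 40.0588
r_1(Δx) = 12.7923 / 40.0588 = 0.319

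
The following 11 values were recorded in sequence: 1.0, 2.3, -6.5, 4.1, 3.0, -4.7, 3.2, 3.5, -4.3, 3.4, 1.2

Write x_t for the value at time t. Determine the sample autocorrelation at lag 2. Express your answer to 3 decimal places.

Mean x̄ = (1.0 + 2.3 − 6.5 + 4.1 + 3.0 − 4.7 + 3.2 + 3.5 − 4.3 + 3.4 + 1.2)/11 = 0.5636
Numerator Σ_{t=1}^{9}(x_t−x̄)(x_{t+2}−x̄) = -49.3872
Denominator Σ(x_t−x̄)² = 146.9255
r_2 = -49.3872 / 146.9255 = -0.336

-0.336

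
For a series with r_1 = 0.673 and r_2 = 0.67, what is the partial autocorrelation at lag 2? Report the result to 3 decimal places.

0.397

φ_{22} = (r_2 − r_1²) / (1 − r_1²)
r_1² = (0.673)² = 0.452929
Numerator = 0.67 − 0.4529 = 0.2171; denominator = 1 − 0.4529 = 0.5471
φ_{22} = 0.2171 / 0.5471 = 0.397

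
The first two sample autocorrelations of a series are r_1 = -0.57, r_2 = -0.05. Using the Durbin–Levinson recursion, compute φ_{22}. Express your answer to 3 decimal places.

φ_{22} = (r_2 − r_1²) / (1 − r_1²)
r_1² = (-0.57)² = 0.3249
Numerator = -0.05 − 0.3249 = -0.3749; denominator = 1 − 0.3249 = 0.6751
φ_{22} = -0.3749 / 0.6751 = -0.555

-0.555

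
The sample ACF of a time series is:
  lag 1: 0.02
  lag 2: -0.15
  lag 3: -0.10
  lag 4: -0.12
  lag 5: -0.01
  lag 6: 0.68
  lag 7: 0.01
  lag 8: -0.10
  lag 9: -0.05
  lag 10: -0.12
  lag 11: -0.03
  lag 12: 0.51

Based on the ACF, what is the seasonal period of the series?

The largest autocorrelation is r_6 = 0.68, with a weaker echo at lag 12 (0.51); the remaining lags stay at or below 0.02.
The dominant spike at lag 6 indicates a seasonal period of 6.

6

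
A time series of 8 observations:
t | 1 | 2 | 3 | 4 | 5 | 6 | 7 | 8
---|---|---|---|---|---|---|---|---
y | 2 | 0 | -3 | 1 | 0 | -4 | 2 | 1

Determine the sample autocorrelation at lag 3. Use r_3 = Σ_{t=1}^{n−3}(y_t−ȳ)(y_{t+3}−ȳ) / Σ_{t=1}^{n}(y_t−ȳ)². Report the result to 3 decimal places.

0.461

Mean ȳ = (2 + 0 − 3 + 1 + 0 − 4 + 2 + 1)/8 = -0.1250
Σ(y_t−ȳ)(y_{t+3}−ȳ) = (2.3906) + (0.0156) + (11.1406) + (2.3906) + (0.1406) = 16.0781
Denominator Σ(y_t−ȳ)² = 34.8750
r_3 = 16.0781 / 34.8750 = 0.461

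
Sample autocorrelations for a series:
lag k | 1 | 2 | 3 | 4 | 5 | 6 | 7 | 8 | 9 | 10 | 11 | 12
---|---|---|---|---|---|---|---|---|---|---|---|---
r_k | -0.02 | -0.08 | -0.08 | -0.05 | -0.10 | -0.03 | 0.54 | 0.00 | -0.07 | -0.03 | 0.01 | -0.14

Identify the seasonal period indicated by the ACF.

The largest autocorrelation is r_7 = 0.54; the remaining lags stay at or below 0.01.
The dominant spike at lag 7 indicates a seasonal period of 7.

7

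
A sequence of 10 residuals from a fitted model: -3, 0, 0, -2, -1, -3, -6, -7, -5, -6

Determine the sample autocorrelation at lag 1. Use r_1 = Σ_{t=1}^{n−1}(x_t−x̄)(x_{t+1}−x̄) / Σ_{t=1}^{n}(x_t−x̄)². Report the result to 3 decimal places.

Mean x̄ = (-3 + 0 + 0 − 2 − 1 − 3 − 6 − 7 − 5 − 6)/10 = -3.3000
Numerator Σ_{t=1}^{9}(x_t−x̄)(x_{t+1}−x̄) = 39.9100
Denominator Σ(x_t−x̄)² = 60.1000
r_1 = 39.9100 / 60.1000 = 0.664

0.664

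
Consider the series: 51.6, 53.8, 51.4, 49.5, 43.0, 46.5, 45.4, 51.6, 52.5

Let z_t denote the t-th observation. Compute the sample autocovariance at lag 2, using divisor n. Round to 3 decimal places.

Mean z̄ = (51.6 + 53.8 + 51.4 + 49.5 + 43.0 + 46.5 + 45.4 + 51.6 + 52.5)/9 = 49.4778
Σ_{t=1}^{7}(z_t−z̄)(z_{t+2}−z̄) = -0.5710
γ_2 = -0.5710 / 9 = -0.063

-0.063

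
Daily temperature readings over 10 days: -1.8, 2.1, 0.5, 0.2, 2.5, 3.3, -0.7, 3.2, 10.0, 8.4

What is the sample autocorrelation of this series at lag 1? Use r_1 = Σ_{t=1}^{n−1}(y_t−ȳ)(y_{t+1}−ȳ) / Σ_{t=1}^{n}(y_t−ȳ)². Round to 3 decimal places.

0.397

Mean ȳ = (-1.8 + 2.1 + 0.5 + 0.2 + 2.5 + 3.3 − 0.7 + 3.2 + 10.0 + 8.4)/10 = 2.7700
Numerator Σ_{t=1}^{9}(y_t−ȳ)(y_{t+1}−ȳ) = 51.4501
Denominator Σ(y_t−ȳ)² = 129.6410
r_1 = 51.4501 / 129.6410 = 0.397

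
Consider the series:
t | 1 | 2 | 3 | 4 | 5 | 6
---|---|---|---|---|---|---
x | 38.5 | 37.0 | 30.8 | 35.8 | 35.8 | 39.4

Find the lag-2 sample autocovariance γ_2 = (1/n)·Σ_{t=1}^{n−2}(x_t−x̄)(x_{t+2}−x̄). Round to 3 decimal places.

Mean x̄ = (38.5 + 37.0 + 30.8 + 35.8 + 35.8 + 39.4)/6 = 36.2167
Deviations: 2.2833, 0.7833, -5.4167, -0.4167, -0.4167, 3.1833
Σ_{t=1}^{4}(x_t−x̄)(x_{t+2}−x̄) = -11.7639
γ_2 = -11.7639 / 6 = -1.961

-1.961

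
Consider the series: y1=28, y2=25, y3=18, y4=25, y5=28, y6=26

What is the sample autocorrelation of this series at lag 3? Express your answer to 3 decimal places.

Mean ȳ = (28 + 25 + 18 + 25 + 28 + 26)/6 = 25.0000
Deviations from mean: 3.0000, 0.0000, -7.0000, 0.0000, 3.0000, 1.0000
Σ(y_t−ȳ)(y_{t+3}−ȳ) = (0.0000) + (0.0000) + (-7.0000) = -7.0000
Denominator Σ(y_t−ȳ)² = 68.0000
r_3 = -7.0000 / 68.0000 = -0.103

-0.103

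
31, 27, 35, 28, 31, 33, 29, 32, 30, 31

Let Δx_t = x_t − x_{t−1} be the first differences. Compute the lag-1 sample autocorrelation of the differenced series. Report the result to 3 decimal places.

First differences Δx: -4, 8, -7, 3, 2, -4, 3, -2, 1
Mean of differences = 0.0000
Numerator Σ(Δx_t−Δx̄)(Δx_{t+1}−Δx̄) = -131.0000
Denominator Σ(Δx_t−Δx̄)² = 172.0000
r_1(Δx) = -131.0000 / 172.0000 = -0.762

-0.762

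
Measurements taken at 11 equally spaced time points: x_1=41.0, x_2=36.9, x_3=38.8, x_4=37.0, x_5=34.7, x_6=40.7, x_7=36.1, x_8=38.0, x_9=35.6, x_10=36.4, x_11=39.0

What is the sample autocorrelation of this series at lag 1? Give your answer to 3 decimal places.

-0.391

Mean x̄ = (41.0 + 36.9 + 38.8 + 37.0 + 34.7 + 40.7 + 36.1 + 38.0 + 35.6 + 36.4 + 39.0)/11 = 37.6545
Numerator Σ_{t=1}^{10}(x_t−x̄)(x_{t+1}−x̄) = -16.2939
Denominator Σ(x_t−x̄)² = 41.6473
r_1 = -16.2939 / 41.6473 = -0.391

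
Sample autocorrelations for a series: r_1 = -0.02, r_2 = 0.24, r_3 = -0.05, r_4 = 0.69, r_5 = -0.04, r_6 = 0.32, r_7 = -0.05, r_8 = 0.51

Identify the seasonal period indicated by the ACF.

4

The largest autocorrelation is r_4 = 0.69, with a weaker echo at lag 8 (0.51); the remaining lags stay at or below 0.32.
The dominant spike at lag 4 indicates a seasonal period of 4.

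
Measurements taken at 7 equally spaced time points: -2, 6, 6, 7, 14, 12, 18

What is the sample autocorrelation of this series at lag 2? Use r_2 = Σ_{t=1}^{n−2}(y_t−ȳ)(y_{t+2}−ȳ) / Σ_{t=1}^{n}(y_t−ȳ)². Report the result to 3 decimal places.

Mean ȳ = (-2 + 6 + 6 + 7 + 14 + 12 + 18)/7 = 8.7143
Σ(y_t−ȳ)(y_{t+2}−ȳ) = (29.0816) + (4.6531) + (-14.3469) + (-5.6327) + (49.0816) = 62.8367
Denominator Σ(y_t−ȳ)² = 257.4286
r_2 = 62.8367 / 257.4286 = 0.244

0.244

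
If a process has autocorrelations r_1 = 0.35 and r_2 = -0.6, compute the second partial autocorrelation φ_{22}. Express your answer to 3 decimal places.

-0.823

φ_{22} = (r_2 − r_1²) / (1 − r_1²)
r_1² = (0.35)² = 0.1225
Numerator = -0.6 − 0.1225 = -0.7225; denominator = 1 − 0.1225 = 0.8775
φ_{22} = -0.7225 / 0.8775 = -0.823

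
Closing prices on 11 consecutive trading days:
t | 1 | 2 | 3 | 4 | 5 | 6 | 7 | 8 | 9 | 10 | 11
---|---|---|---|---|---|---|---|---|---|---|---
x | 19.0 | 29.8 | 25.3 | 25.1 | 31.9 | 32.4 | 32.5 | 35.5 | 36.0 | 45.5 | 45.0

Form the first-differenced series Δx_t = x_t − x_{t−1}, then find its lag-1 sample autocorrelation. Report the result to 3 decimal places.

First differences Δx: 10.8, -4.5, -0.2, 6.8, 0.5, 0.1, 3.0, 0.5, 9.5, -0.5
Mean of differences = 2.6000
Numerator Σ(Δx_t−Δx̄)(Δx_{t+1}−Δx̄) = -91.3900
Denominator Σ(Δx_t−Δx̄)² = 215.5800
r_1(Δx) = -91.3900 / 215.5800 = -0.424

-0.424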